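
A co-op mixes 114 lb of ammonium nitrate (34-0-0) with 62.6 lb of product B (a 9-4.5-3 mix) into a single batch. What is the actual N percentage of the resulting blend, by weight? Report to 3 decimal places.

25.138% N

Total mass = 114 + 62.6 = 176.6 lb.
N mass = 34%×114 + 9%×62.6 = 44.394 lb.
% N = 44.394 / 176.6 = 25.1382%.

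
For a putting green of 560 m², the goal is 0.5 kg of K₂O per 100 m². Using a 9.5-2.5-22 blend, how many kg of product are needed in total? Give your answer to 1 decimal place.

12.7 kg

Product per 100 m² = 0.5 / 22% = 2.27273 kg.
Total product = 2.27273 × 560 / 100 = 12.7273 kg.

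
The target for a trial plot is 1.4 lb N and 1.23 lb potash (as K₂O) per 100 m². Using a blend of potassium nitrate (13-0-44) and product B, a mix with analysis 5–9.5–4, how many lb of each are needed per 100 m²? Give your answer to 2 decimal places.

0.33 lb potassium nitrate, 27.15 lb product B

Let a = lb of potassium nitrate, b = lb of product B (per 100 m²).
N: 0.13·a + 0.05·b = 1.4
K₂O: 0.44·a + 0.04·b = 1.23
Eliminate a: (row1) − 0.13/0.44·(row2) → 0.0381818·b = 1.03659, so b = 27.1488.
Back-substitute: a = (1.4 − 0.05·27.1488) / 0.13 = 0.327381.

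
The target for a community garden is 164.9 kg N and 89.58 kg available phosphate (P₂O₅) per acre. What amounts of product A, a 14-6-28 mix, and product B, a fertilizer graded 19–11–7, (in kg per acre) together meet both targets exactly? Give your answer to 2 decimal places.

Let a = kg of product A, b = kg of product B (per acre).
N: 0.14·a + 0.19·b = 164.9
P₂O₅: 0.06·a + 0.11·b = 89.58
Eliminate b: (row1) − 0.19/0.11·(row2) → 0.0363636·a = 10.1709, so a = 279.7.
Then b = (89.58 − 0.06·279.7) / 0.11 = 661.8.

279.70 kg product A, 661.80 kg product B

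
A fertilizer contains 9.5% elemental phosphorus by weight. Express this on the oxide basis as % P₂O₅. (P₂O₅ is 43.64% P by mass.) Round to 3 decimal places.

21.769% P₂O₅

%P₂O₅ = 9.5 / 0.4364 = 21.76902%.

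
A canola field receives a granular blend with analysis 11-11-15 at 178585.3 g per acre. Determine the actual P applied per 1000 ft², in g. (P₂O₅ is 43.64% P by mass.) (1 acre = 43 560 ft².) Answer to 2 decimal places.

196.80 g P per thousand sq ft

P₂O₅ per acre = 178585.3 × 11% = 19644.4 g.
Elemental P = 19644.4 × 0.4364 = 8572.81 g per acre.
Convert to per 1000 ft²: 8572.81 × 0.0229568 = 196.8046 g.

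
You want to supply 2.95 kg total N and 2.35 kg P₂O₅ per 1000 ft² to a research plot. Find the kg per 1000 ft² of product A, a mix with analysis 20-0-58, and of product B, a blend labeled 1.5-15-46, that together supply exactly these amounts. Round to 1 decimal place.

With a, b = kg per 1000 ft² of product A and product B:
N: 0.2·a + 0.015·b = 2.95
P₂O₅: 0·a + 0.15·b = 2.35
Solving simultaneously: a = 13.575, b = 15.6667.

13.6 kg product A, 15.7 kg product B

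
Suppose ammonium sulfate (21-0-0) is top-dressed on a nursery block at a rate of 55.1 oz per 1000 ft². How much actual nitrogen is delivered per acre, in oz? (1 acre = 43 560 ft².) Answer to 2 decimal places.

504.03 oz N per acre

nitrogen per 1000 ft² = 55.1 × 21% = 11.571 oz.
Convert to per acre: 11.571 × 43.56 = 504.033 oz.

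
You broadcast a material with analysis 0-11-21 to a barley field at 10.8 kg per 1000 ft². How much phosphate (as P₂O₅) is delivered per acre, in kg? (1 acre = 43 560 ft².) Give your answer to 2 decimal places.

51.75 kg P₂O₅ per acre

P₂O₅ per 1000 ft² = 10.8 × 11% = 1.188 kg.
Convert to per acre: 1.188 × 43.56 = 51.7493 kg.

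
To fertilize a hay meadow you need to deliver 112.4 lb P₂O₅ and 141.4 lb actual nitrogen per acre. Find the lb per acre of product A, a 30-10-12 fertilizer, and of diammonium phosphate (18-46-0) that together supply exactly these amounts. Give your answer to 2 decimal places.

373.43 lb product A, 163.17 lb diammonium phosphate

Let a = lb of product A, b = lb of diammonium phosphate (per acre).
P₂O₅: 0.1·a + 0.46·b = 112.4
N: 0.3·a + 0.18·b = 141.4
Solving simultaneously: a = 373.433, b = 163.167.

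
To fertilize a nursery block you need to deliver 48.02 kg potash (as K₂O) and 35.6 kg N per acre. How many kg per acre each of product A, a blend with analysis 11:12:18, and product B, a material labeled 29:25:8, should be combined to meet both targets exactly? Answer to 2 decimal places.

Per-acre balance (a = product A, b = product B):
K₂O: 0.18·a + 0.08·b = 48.02
N: 0.11·a + 0.29·b = 35.6
Eliminate b: (row1) − 0.08/0.29·(row2) → 0.149655·a = 38.1993, so a = 255.249.
Then b = (35.6 − 0.11·255.249) / 0.29 = 25.9401.

255.25 kg product A, 25.94 kg product B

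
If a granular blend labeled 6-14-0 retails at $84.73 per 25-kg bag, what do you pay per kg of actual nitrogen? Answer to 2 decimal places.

N in bag = 25 × 6% = 1.5 kg.
Cost per kg N = $84.73 / 1.5 = $56.4867.

$56.49 per kg N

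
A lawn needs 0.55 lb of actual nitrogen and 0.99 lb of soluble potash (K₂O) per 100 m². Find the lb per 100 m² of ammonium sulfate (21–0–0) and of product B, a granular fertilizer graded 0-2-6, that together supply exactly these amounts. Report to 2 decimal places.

Per-100 m² balance (a = ammonium sulfate, b = product B):
N: 0.21·a + 0·b = 0.55
K₂O: 0·a + 0.06·b = 0.99
Solving simultaneously: a = 2.61905, b = 16.5.

2.62 lb ammonium sulfate, 16.50 lb product B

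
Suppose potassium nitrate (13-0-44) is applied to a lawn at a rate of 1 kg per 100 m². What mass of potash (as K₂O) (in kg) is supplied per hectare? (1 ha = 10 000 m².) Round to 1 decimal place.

44.0 kg K₂O per hectare

K₂O per 100 m² = 1 × 44% = 0.44 kg.
Convert to per hectare: 0.44 × 100 = 44 kg.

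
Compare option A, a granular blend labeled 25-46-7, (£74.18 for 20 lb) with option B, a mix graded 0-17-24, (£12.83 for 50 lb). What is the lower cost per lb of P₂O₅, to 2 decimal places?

£1.51 per lb P₂O₅ (option B)

option A: P₂O₅ per bag = 20 × 46% = 9.2 lb; cost = 74.18 / 9.2 = £8.0630/lb P₂O₅.
option B: P₂O₅ per bag = 50 × 17% = 8.5 lb; cost = 12.83 / 8.5 = £1.5094/lb P₂O₅.
option B is cheaper.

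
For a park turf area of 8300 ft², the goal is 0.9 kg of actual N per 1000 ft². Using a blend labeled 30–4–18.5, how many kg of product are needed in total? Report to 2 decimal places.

24.90 kg

Product per 1000 ft² = 0.9 / 30% = 3 kg.
Total product = 3 × 8300 / 1000 = 24.9 kg.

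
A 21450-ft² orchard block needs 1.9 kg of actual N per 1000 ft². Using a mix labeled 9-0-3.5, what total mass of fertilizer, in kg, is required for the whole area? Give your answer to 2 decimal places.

452.83 kg

Product per 1000 ft² = 1.9 / 9% = 21.1111 kg.
Total product = 21.1111 × 21450 / 1000 = 452.833 kg.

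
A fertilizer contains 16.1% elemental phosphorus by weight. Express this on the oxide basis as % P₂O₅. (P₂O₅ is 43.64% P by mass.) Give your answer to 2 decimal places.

36.89% P₂O₅

%P₂O₅ = 16.1 / 0.4364 = 36.8928%.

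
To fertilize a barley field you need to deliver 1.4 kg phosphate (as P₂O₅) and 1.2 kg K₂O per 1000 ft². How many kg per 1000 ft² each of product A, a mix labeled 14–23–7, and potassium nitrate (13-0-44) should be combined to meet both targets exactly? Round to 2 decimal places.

6.09 kg product A, 1.76 kg potassium nitrate

Let a = kg of product A, b = kg of potassium nitrate (per 1000 ft²).
P₂O₅: 0.23·a + 0·b = 1.4
K₂O: 0.07·a + 0.44·b = 1.2
From row1: a = (1.4 − 0·b) / 0.23.
Into row2: 0.07·(1.4 − 0·b)/0.23 + 0.44·b = 1.2 → b = 1.75889, a = 6.08696.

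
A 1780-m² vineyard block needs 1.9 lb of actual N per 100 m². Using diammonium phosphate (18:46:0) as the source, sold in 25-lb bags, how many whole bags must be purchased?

Product per 100 m² = 1.9 / 18% = 10.5556 lb.
Total product = 10.5556 × 1780 / 100 = 187.889 lb.
Bags = ⌈187.889 / 25⌉ = 8.

8 bags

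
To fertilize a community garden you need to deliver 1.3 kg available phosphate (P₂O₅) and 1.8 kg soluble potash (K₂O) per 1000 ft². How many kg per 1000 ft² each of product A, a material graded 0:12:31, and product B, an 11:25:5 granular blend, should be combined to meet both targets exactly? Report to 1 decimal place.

Let a = kg of product A, b = kg of product B (per 1000 ft²).
P₂O₅: 0.12·a + 0.25·b = 1.3
K₂O: 0.31·a + 0.05·b = 1.8
From row1: a = (1.3 − 0.25·b) / 0.12.
Into row2: 0.31·(1.3 − 0.25·b)/0.12 + 0.05·b = 1.8 → b = 2.61538, a = 5.38462.

5.4 kg product A, 2.6 kg product B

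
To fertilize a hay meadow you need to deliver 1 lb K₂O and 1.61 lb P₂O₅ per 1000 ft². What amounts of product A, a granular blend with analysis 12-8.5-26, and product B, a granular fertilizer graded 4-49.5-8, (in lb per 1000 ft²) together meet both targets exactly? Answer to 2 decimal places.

Let a = lb of product A, b = lb of product B (per 1000 ft²).
K₂O: 0.26·a + 0.08·b = 1
P₂O₅: 0.085·a + 0.495·b = 1.61
Eliminate b: (row1) − 0.08/0.495·(row2) → 0.246263·a = 0.739798, so a = 3.0041.
Then b = (1.61 − 0.085·3.0041) / 0.495 = 2.73667.

3.00 lb product A, 2.74 lb product B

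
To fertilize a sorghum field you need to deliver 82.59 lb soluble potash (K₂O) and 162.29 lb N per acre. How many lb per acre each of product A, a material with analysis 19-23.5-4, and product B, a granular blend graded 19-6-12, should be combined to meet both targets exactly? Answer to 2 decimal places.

With a, b = lb per acre of product A and product B:
K₂O: 0.04·a + 0.12·b = 82.59
N: 0.19·a + 0.19·b = 162.29
Solving simultaneously: a = 248.862, b = 605.296.

248.86 lb product A, 605.30 lb product B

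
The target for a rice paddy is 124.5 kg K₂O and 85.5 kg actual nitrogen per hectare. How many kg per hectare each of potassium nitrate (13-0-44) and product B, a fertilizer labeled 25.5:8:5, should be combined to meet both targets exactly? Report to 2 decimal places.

259.91 kg potassium nitrate, 202.79 kg product B

Let a = kg of potassium nitrate, b = kg of product B (per hectare).
K₂O: 0.44·a + 0.05·b = 124.5
N: 0.13·a + 0.255·b = 85.5
Solving simultaneously: a = 259.9101, b = 202.791.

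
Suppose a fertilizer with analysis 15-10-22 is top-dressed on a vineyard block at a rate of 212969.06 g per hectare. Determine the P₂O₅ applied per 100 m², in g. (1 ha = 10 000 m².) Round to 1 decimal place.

P₂O₅ per hectare = 212969.06 × 10% = 21296.9 g.
Convert to per 100 m²: 21296.9 × 0.01 = 212.969 g.

213.0 g P₂O₅ per hundred sq m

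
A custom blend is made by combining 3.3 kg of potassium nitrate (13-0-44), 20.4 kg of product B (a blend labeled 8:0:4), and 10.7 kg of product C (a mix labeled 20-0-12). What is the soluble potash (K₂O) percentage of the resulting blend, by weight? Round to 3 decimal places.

Total mass = 3.3 + 20.4 + 10.7 = 34.4 kg.
K₂O mass = 44%×3.3 + 4%×20.4 + 12%×10.7 = 3.552 kg.
% K₂O = 3.552 / 34.4 = 10.3256%.

10.326% K₂O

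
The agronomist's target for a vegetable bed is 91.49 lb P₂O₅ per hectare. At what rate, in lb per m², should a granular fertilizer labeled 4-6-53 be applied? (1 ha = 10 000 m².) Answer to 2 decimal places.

Product per hectare = 91.49 / 6% = 1524.83 lb.
Convert to per m²: 1524.83 × 0.0001 = 0.152483 lb.

0.15 lb of product per sq m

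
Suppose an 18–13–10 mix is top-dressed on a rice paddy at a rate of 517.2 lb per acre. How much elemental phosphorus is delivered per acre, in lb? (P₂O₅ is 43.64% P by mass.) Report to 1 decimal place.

29.3 lb P per acre

P₂O₅ per acre = 517.2 × 13% = 67.236 lb.
Elemental P = 67.236 × 0.4364 = 29.3418 lb per acre.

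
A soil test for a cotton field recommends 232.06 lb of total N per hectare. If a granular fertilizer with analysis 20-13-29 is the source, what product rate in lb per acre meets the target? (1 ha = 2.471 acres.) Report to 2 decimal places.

Product per hectare = 232.06 / 20% = 1160.3 lb.
Convert to per acre: 1160.3 × 0.404694 = 469.567 lb.

469.57 lb of product per acre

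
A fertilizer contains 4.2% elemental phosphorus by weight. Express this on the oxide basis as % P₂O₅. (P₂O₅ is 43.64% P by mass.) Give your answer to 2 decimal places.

%P₂O₅ = 4.2 / 0.4364 = 9.6242%.

9.62% P₂O₅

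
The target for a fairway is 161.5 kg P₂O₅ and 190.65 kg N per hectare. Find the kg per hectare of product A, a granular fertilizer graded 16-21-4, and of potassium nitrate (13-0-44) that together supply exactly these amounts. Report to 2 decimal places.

With a, b = kg per hectare of product A and potassium nitrate:
P₂O₅: 0.21·a + 0·b = 161.5
N: 0.16·a + 0.13·b = 190.65
Solving simultaneously: a = 769.048, b = 520.018.

769.05 kg product A, 520.02 kg potassium nitrate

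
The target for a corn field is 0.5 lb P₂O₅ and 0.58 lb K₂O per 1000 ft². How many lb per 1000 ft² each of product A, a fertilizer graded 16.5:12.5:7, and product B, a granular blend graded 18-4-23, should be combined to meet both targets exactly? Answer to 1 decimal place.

3.5 lb product A, 1.4 lb product B

With a, b = lb per 1000 ft² of product A and product B:
P₂O₅: 0.125·a + 0.04·b = 0.5
K₂O: 0.07·a + 0.23·b = 0.58
Solving simultaneously: a = 3.53757, b = 1.44509.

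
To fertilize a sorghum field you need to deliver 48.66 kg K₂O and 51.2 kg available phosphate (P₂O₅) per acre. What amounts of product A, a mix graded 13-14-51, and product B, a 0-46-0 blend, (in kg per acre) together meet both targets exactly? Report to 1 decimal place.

95.4 kg product A, 82.3 kg product B

Per-acre balance (a = product A, b = product B):
K₂O: 0.51·a + 0·b = 48.66
P₂O₅: 0.14·a + 0.46·b = 51.2
Eliminate b: (row1) − 0/0.46·(row2) → 0.51·a = 48.66, so a = 95.4118.
Then b = (51.2 − 0.14·95.4118) / 0.46 = 82.266.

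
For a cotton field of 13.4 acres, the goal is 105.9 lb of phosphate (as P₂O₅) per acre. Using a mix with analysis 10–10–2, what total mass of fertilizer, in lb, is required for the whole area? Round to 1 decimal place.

Product per acre = 105.9 / 10% = 1059 lb.
Total product = 1059 × 13.4 = 14190.6 lb.

14190.6 lb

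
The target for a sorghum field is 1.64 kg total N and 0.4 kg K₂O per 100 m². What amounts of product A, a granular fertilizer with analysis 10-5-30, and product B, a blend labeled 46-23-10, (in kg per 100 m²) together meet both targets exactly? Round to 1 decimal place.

Per-100 m² balance (a = product A, b = product B):
N: 0.1·a + 0.46·b = 1.64
K₂O: 0.3·a + 0.1·b = 0.4
Eliminate a: (row1) − 0.1/0.3·(row2) → 0.426667·b = 1.50667, so b = 3.53125.
Back-substitute: a = (1.64 − 0.46·3.53125) / 0.1 = 0.15625.

0.2 kg product A, 3.5 kg product B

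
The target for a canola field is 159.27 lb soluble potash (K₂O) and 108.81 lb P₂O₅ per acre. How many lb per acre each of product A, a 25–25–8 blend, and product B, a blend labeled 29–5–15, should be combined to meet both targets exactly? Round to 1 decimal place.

Per-acre balance (a = product A, b = product B):
K₂O: 0.08·a + 0.15·b = 159.27
P₂O₅: 0.25·a + 0.05·b = 108.81
Solving simultaneously: a = 249.493, b = 928.737.

249.5 lb product A, 928.7 lb product B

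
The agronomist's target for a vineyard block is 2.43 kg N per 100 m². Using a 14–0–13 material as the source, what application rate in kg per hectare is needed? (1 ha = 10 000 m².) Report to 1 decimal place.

Product per 100 m² = 2.43 / 14% = 17.3571 kg.
Convert to per hectare: 17.3571 × 100 = 1735.71 kg.

1735.7 kg of product per hectare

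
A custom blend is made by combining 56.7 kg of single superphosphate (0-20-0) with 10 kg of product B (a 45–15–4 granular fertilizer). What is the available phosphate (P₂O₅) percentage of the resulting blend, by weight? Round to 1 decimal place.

Total mass = 56.7 + 10 = 66.7 kg.
P₂O₅ mass = 20%×56.7 + 15%×10 = 12.84 kg.
% P₂O₅ = 12.84 / 66.7 = 19.2504%.

19.3% P₂O₅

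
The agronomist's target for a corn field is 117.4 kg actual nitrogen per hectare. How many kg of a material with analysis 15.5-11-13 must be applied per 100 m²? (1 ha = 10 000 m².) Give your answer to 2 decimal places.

7.57 kg of product per hundred sq m

Product per hectare = 117.4 / 15.5% = 757.419 kg.
Convert to per 100 m²: 757.419 × 0.01 = 7.57419 kg.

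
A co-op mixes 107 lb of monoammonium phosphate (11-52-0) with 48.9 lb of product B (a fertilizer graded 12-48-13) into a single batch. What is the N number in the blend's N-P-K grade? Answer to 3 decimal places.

11.314% N

Total mass = 107 + 48.9 = 155.9 lb.
N mass = 11%×107 + 12%×48.9 = 17.638 lb.
% N = 17.638 / 155.9 = 11.3137%.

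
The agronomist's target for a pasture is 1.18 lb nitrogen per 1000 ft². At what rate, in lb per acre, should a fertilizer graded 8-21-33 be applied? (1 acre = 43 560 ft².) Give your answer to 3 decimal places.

Product per 1000 ft² = 1.18 / 8% = 14.75 lb.
Convert to per acre: 14.75 × 43.56 = 642.51 lb.

642.510 lb of product per acre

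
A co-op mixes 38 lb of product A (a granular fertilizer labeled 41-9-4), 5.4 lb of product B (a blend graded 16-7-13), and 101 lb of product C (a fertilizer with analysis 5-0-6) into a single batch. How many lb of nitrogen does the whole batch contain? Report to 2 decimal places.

21.49 lb N

N mass = 41%×38 + 16%×5.4 + 5%×101 = 21.494 lb.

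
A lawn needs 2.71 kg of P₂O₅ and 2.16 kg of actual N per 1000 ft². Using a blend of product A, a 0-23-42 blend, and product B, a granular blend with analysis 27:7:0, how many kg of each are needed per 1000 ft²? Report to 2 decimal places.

Per-1000 ft² balance (a = product A, b = product B):
P₂O₅: 0.23·a + 0.07·b = 2.71
N: 0·a + 0.27·b = 2.16
Solving simultaneously: a = 9.34783, b = 8.

9.35 kg product A, 8.00 kg product B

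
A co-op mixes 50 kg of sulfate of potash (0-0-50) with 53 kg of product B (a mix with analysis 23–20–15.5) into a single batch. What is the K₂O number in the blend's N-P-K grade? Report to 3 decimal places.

32.248% K₂O

Total mass = 50 + 53 = 103 kg.
K₂O mass = 50%×50 + 15.5%×53 = 33.215 kg.
% K₂O = 33.215 / 103 = 32.2476%.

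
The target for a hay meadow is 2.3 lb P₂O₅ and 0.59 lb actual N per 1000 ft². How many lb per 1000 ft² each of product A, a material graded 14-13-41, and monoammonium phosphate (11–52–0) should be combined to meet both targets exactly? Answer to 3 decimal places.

0.920 lb product A, 4.193 lb monoammonium phosphate

With a, b = lb per 1000 ft² of product A and monoammonium phosphate:
P₂O₅: 0.13·a + 0.52·b = 2.3
N: 0.14·a + 0.11·b = 0.59
Eliminate a: (row1) − 0.13/0.14·(row2) → 0.417857·b = 1.75214, so b = 4.19316.
Back-substitute: a = (2.3 − 0.52·4.19316) / 0.13 = 0.919658.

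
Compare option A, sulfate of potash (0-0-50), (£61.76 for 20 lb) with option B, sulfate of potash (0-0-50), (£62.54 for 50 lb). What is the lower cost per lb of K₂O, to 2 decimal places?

£2.50 per lb K₂O (option B)

option A: K₂O per bag = 20 × 50% = 10 lb; cost = 61.76 / 10 = £6.1760/lb K₂O.
option B: K₂O per bag = 50 × 50% = 25 lb; cost = 62.54 / 25 = £2.5016/lb K₂O.
option B is cheaper.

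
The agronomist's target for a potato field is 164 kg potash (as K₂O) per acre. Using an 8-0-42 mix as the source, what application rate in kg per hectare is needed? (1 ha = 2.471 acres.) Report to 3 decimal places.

964.867 kg of product per hectare

Product per acre = 164 / 42% = 390.476 kg.
Convert to per hectare: 390.476 × 2.471 = 964.8667 kg.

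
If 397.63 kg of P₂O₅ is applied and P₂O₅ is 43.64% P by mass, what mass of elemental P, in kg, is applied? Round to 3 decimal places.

P = 397.63 × 0.4364 = 173.5257 kg.

173.526 kg P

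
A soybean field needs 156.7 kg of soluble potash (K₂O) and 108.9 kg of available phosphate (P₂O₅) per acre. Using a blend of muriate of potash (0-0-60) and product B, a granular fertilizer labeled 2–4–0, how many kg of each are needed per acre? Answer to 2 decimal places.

Per-acre balance (a = muriate of potash, b = product B):
K₂O: 0.6·a + 0·b = 156.7
P₂O₅: 0·a + 0.04·b = 108.9
Solving simultaneously: a = 261.167, b = 2722.5.

261.17 kg muriate of potash, 2722.50 kg product B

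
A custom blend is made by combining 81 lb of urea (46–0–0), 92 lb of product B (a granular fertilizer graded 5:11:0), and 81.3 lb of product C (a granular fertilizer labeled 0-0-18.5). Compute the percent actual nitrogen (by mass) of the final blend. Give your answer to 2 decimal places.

Total mass = 81 + 92 + 81.3 = 254.3 lb.
N mass = 46%×81 + 5%×92 + 0%×81.3 = 41.86 lb.
% N = 41.86 / 254.3 = 16.4609%.

16.46% N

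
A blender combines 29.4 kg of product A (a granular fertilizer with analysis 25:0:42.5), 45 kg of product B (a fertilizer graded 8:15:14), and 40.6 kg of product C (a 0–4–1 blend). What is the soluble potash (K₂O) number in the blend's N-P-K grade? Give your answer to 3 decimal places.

16.697% K₂O

Total mass = 29.4 + 45 + 40.6 = 115 kg.
K₂O mass = 42.5%×29.4 + 14%×45 + 1%×40.6 = 19.201 kg.
% K₂O = 19.201 / 115 = 16.6965%.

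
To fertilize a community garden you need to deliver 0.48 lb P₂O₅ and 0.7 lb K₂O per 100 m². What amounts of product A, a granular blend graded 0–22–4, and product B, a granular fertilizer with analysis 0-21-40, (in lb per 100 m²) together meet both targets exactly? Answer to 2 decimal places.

Let a = lb of product A, b = lb of product B (per 100 m²).
P₂O₅: 0.22·a + 0.21·b = 0.48
K₂O: 0.04·a + 0.4·b = 0.7
From row1: a = (0.48 − 0.21·b) / 0.22.
Into row2: 0.04·(0.48 − 0.21·b)/0.22 + 0.4·b = 0.7 → b = 1.69347, a = 0.565327.

0.57 lb product A, 1.69 lb product B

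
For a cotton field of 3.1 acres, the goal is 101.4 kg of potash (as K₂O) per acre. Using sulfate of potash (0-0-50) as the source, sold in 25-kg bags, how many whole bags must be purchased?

Product per acre = 101.4 / 50% = 202.8 kg.
Total product = 202.8 × 3.1 = 628.68 kg.
Bags = ⌈628.68 / 25⌉ = 26.

26 bags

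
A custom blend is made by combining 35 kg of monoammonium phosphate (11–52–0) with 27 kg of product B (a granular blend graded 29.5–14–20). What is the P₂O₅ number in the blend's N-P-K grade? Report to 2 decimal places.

Total mass = 35 + 27 = 62 kg.
P₂O₅ mass = 52%×35 + 14%×27 = 21.98 kg.
% P₂O₅ = 21.98 / 62 = 35.4516%.

35.45% P₂O₅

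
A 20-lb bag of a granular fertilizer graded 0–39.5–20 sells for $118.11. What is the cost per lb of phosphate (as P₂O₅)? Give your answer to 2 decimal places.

P₂O₅ in bag = 20 × 39.5% = 7.9 lb.
Cost per lb P₂O₅ = $118.11 / 7.9 = $14.9506.

$14.95 per lb P₂O₅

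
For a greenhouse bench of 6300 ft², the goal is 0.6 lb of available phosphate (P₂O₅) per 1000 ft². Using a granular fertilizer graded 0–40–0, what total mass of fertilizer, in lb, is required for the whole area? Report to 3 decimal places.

9.450 lb

Product per 1000 ft² = 0.6 / 40% = 1.5 lb.
Total product = 1.5 × 6300 / 1000 = 9.45 lb.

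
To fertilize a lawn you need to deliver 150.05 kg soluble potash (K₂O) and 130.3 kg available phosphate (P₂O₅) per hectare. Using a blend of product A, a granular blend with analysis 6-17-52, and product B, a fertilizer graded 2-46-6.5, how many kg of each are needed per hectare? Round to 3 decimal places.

265.411 kg product A, 185.174 kg product B

With a, b = kg per hectare of product A and product B:
K₂O: 0.52·a + 0.065·b = 150.05
P₂O₅: 0.17·a + 0.46·b = 130.3
Eliminate b: (row1) − 0.065/0.46·(row2) → 0.495978·a = 131.638, so a = 265.4109.
Then b = (130.3 − 0.17·265.4109) / 0.46 = 185.1742.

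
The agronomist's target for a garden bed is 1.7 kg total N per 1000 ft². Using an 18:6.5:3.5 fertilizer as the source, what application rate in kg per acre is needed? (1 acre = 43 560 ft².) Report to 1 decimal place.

411.4 kg of product per acre

Product per 1000 ft² = 1.7 / 18% = 9.44444 kg.
Convert to per acre: 9.44444 × 43.56 = 411.4 kg.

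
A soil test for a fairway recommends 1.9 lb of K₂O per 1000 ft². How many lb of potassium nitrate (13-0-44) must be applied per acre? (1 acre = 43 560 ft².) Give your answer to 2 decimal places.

188.10 lb of product per acre

Product per 1000 ft² = 1.9 / 44% = 4.31818 lb.
Convert to per acre: 4.31818 × 43.56 = 188.1 lb.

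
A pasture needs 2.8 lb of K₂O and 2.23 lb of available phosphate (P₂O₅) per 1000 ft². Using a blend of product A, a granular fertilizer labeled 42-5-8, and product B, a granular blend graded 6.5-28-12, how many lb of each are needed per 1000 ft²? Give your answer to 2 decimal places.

31.49 lb product A, 2.34 lb product B

Per-1000 ft² balance (a = product A, b = product B):
K₂O: 0.08·a + 0.12·b = 2.8
P₂O₅: 0.05·a + 0.28·b = 2.23
Eliminate a: (row1) − 0.08/0.05·(row2) → -0.328·b = -0.768, so b = 2.34146.
Back-substitute: a = (2.8 − 0.12·2.34146) / 0.08 = 31.4878.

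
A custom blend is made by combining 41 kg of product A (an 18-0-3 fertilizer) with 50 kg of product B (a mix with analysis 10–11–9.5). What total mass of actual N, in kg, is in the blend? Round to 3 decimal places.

N mass = 18%×41 + 10%×50 = 12.38 kg.

12.380 kg N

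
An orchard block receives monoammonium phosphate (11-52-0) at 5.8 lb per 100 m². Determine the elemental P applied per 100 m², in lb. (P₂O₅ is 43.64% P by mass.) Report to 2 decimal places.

1.32 lb P per hundred sq m

P₂O₅ per 100 m² = 5.8 × 52% = 3.016 lb.
Elemental P = 3.016 × 0.4364 = 1.31618 lb per 100 m².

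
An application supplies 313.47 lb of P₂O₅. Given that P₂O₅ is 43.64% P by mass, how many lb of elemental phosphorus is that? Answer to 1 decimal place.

P = 313.47 × 0.4364 = 136.798 lb.

136.8 lb P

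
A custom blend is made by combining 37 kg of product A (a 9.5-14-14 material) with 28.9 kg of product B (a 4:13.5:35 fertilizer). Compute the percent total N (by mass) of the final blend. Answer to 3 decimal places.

Total mass = 37 + 28.9 = 65.9 kg.
N mass = 9.5%×37 + 4%×28.9 = 4.671 kg.
% N = 4.671 / 65.9 = 7.08801%.

7.088% N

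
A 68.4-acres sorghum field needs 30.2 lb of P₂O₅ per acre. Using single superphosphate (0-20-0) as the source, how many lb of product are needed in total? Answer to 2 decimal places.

10328.40 lb

Product per acre = 30.2 / 20% = 151 lb.
Total product = 151 × 68.4 = 10328.4 lb.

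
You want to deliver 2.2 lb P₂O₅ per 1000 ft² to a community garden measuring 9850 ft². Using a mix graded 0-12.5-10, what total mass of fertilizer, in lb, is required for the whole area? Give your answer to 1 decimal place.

Product per 1000 ft² = 2.2 / 12.5% = 17.6 lb.
Total product = 17.6 × 9850 / 1000 = 173.36 lb.

173.4 lb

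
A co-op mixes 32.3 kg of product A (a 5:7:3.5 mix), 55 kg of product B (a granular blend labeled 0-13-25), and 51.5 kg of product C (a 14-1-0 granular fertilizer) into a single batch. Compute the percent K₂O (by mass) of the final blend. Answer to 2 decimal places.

Total mass = 32.3 + 55 + 51.5 = 138.8 kg.
K₂O mass = 3.5%×32.3 + 25%×55 + 0%×51.5 = 14.8805 kg.
% K₂O = 14.8805 / 138.8 = 10.7208%.

10.72% K₂O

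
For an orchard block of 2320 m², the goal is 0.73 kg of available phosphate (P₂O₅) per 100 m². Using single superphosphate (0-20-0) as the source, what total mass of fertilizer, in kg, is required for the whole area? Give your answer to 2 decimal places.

Product per 100 m² = 0.73 / 20% = 3.65 kg.
Total product = 3.65 × 2320 / 100 = 84.68 kg.

84.68 kg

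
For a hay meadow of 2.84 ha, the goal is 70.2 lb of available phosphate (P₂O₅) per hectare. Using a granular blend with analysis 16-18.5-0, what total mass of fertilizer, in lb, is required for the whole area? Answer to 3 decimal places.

1077.665 lb

Product per hectare = 70.2 / 18.5% = 379.459 lb.
Total product = 379.459 × 2.84 = 1077.6649 lb.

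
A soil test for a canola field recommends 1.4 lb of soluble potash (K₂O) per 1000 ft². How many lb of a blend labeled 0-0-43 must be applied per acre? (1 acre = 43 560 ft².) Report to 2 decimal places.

141.82 lb of product per acre

Product per 1000 ft² = 1.4 / 43% = 3.25581 lb.
Convert to per acre: 3.25581 × 43.56 = 141.823 lb.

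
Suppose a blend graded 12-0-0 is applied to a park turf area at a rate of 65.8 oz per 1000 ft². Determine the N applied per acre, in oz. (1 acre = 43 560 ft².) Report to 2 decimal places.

nitrogen per 1000 ft² = 65.8 × 12% = 7.896 oz.
Convert to per acre: 7.896 × 43.56 = 343.9498 oz.

343.95 oz N per acre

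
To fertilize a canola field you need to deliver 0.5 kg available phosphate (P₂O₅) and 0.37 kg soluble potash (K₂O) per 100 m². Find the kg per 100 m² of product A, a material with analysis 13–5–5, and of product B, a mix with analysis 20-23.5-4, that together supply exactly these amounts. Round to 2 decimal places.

Let a = kg of product A, b = kg of product B (per 100 m²).
P₂O₅: 0.05·a + 0.235·b = 0.5
K₂O: 0.05·a + 0.04·b = 0.37
Eliminate a: (row1) − 0.05/0.05·(row2) → 0.195·b = 0.13, so b = 0.666667.
Back-substitute: a = (0.5 − 0.235·0.666667) / 0.05 = 6.86667.

6.87 kg product A, 0.67 kg product B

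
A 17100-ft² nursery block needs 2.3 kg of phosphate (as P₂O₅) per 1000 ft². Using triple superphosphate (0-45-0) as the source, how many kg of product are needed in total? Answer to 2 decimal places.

87.40 kg

Product per 1000 ft² = 2.3 / 45% = 5.11111 kg.
Total product = 5.11111 × 17100 / 1000 = 87.4 kg.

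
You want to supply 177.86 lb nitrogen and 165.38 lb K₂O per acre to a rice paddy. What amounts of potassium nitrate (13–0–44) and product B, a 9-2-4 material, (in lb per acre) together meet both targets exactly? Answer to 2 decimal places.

225.87 lb potassium nitrate, 1649.97 lb product B

With a, b = lb per acre of potassium nitrate and product B:
N: 0.13·a + 0.09·b = 177.86
K₂O: 0.44·a + 0.04·b = 165.38
From row1: a = (177.86 − 0.09·b) / 0.13.
Into row2: 0.44·(177.86 − 0.09·b)/0.13 + 0.04·b = 165.38 → b = 1649.971, a = 225.866.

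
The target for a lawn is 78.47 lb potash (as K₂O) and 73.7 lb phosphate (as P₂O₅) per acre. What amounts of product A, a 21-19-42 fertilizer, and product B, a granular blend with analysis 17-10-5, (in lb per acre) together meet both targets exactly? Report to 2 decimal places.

128.06 lb product A, 493.68 lb product B

With a, b = lb per acre of product A and product B:
K₂O: 0.42·a + 0.05·b = 78.47
P₂O₅: 0.19·a + 0.1·b = 73.7
Solving simultaneously: a = 128.062, b = 493.683.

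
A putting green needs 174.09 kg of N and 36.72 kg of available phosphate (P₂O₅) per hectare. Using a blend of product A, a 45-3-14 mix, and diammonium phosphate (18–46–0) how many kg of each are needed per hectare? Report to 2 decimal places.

Let a = kg of product A, b = kg of diammonium phosphate (per hectare).
N: 0.45·a + 0.18·b = 174.09
P₂O₅: 0.03·a + 0.46·b = 36.72
From row1: a = (174.09 − 0.18·b) / 0.45.
Into row2: 0.03·(174.09 − 0.18·b)/0.45 + 0.46·b = 36.72 → b = 56.058, a = 364.443.

364.44 kg product A, 56.06 kg diammonium phosphate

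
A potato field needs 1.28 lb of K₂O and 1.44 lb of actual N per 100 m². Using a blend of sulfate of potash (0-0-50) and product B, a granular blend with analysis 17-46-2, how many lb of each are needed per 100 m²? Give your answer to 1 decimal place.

With a, b = lb per 100 m² of sulfate of potash and product B:
K₂O: 0.5·a + 0.02·b = 1.28
N: 0·a + 0.17·b = 1.44
Solving simultaneously: a = 2.22118, b = 8.47059.

2.2 lb sulfate of potash, 8.5 lb product B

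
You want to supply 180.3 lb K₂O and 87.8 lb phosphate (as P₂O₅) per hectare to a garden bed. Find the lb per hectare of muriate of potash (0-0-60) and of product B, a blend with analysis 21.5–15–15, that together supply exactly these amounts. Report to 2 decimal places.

154.17 lb muriate of potash, 585.33 lb product B

With a, b = lb per hectare of muriate of potash and product B:
K₂O: 0.6·a + 0.15·b = 180.3
P₂O₅: 0·a + 0.15·b = 87.8
Solving simultaneously: a = 154.167, b = 585.333.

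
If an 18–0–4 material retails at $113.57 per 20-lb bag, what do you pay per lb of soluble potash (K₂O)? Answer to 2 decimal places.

$141.96 per lb K₂O

K₂O in bag = 20 × 4% = 0.8 lb.
Cost per lb K₂O = $113.57 / 0.8 = $141.9625.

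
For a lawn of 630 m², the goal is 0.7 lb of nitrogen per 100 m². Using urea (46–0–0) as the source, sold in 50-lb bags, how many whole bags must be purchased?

Product per 100 m² = 0.7 / 46% = 1.52174 lb.
Total product = 1.52174 × 630 / 100 = 9.58696 lb.
Bags = ⌈9.58696 / 50⌉ = 1.

1 bags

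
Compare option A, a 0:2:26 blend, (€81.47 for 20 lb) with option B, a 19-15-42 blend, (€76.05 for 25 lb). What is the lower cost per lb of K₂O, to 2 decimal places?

option A: K₂O per bag = 20 × 26% = 5.2 lb; cost = 81.47 / 5.2 = €15.6673/lb K₂O.
option B: K₂O per bag = 25 × 42% = 10.5 lb; cost = 76.05 / 10.5 = €7.2429/lb K₂O.
option B is cheaper.

€7.24 per lb K₂O (option B)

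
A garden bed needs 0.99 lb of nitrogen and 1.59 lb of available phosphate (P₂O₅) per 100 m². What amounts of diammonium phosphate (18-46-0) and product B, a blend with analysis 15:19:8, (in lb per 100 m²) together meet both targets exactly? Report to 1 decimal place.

Per-100 m² balance (a = diammonium phosphate, b = product B):
N: 0.18·a + 0.15·b = 0.99
P₂O₅: 0.46·a + 0.19·b = 1.59
Eliminate b: (row1) − 0.15/0.19·(row2) → -0.183158·a = -0.265263, so a = 1.44828.
Then b = (1.59 − 0.46·1.44828) / 0.19 = 4.86207.

1.4 lb diammonium phosphate, 4.9 lb product B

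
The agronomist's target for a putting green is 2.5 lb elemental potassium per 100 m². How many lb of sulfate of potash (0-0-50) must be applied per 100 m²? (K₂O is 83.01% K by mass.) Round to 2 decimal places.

6.02 lb of product per hundred sq m

As K₂O: 2.5 / 0.8301 = 3.01169 lb per 100 m².
Product per 100 m² = 3.01169 / 50% = 6.02337 lb.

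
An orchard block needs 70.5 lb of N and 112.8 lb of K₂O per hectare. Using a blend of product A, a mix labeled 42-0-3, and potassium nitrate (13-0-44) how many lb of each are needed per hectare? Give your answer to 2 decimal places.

90.41 lb product A, 250.20 lb potassium nitrate

Let a = lb of product A, b = lb of potassium nitrate (per hectare).
N: 0.42·a + 0.13·b = 70.5
K₂O: 0.03·a + 0.44·b = 112.8
From row1: a = (70.5 − 0.13·b) / 0.42.
Into row2: 0.03·(70.5 − 0.13·b)/0.42 + 0.44·b = 112.8 → b = 250.199, a = 90.4146.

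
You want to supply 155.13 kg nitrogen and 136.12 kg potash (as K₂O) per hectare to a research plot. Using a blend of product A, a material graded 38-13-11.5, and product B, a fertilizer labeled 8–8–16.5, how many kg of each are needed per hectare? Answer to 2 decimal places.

Per-hectare balance (a = product A, b = product B):
N: 0.38·a + 0.08·b = 155.13
K₂O: 0.115·a + 0.165·b = 136.12
Eliminate a: (row1) − 0.38/0.115·(row2) → -0.465217·b = -294.658, so b = 633.377.
Back-substitute: a = (155.13 − 0.08·633.377) / 0.38 = 274.894.

274.89 kg product A, 633.38 kg product B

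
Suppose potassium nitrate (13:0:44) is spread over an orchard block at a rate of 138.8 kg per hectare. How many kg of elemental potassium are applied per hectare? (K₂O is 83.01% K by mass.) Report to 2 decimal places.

50.70 kg K per hectare

K₂O per hectare = 138.8 × 44% = 61.072 kg.
Elemental K = 61.072 × 0.8301 = 50.6959 kg per hectare.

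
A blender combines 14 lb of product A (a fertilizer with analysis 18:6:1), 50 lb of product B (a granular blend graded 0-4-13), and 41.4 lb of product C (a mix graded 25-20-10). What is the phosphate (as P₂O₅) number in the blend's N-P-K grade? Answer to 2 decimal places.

Total mass = 14 + 50 + 41.4 = 105.4 lb.
P₂O₅ mass = 6%×14 + 4%×50 + 20%×41.4 = 11.12 lb.
% P₂O₅ = 11.12 / 105.4 = 10.5503%.

10.55% P₂O₅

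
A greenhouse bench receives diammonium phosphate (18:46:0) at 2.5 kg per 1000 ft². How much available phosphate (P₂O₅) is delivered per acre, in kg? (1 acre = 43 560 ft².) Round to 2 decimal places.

50.09 kg P₂O₅ per acre

P₂O₅ per 1000 ft² = 2.5 × 46% = 1.15 kg.
Convert to per acre: 1.15 × 43.56 = 50.094 kg.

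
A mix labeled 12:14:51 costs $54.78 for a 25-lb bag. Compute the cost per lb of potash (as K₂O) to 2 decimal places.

$4.30 per lb K₂O

K₂O in bag = 25 × 51% = 12.75 lb.
Cost per lb K₂O = $54.78 / 12.75 = $4.2965.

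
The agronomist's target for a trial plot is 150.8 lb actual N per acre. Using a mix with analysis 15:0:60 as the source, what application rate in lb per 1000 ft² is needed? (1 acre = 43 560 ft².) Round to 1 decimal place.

23.1 lb of product per thousand sq ft

Product per acre = 150.8 / 15% = 1005.33 lb.
Convert to per 1000 ft²: 1005.33 × 0.0229568 = 23.0793 lb.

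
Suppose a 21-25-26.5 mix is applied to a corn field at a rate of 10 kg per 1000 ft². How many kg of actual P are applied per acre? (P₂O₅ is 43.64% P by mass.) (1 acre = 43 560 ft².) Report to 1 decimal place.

P₂O₅ per 1000 ft² = 10 × 25% = 2.5 kg.
Elemental P = 2.5 × 0.4364 = 1.091 kg per 1000 ft².
Convert to per acre: 1.091 × 43.56 = 47.524 kg.

47.5 kg P per acre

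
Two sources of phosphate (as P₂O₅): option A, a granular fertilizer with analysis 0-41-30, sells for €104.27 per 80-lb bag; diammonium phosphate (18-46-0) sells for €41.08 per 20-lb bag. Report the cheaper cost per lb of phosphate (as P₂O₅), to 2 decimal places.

€3.18 per lb P₂O₅ (option A)

option A: P₂O₅ per bag = 80 × 41% = 32.8 lb; cost = 104.27 / 32.8 = €3.1790/lb P₂O₅.
diammonium phosphate: P₂O₅ per bag = 20 × 46% = 9.2 lb; cost = 41.08 / 9.2 = €4.4652/lb P₂O₅.
option A is cheaper.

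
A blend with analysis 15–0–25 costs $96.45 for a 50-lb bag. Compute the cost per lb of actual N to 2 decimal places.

$12.86 per lb N

N in bag = 50 × 15% = 7.5 lb.
Cost per lb N = $96.45 / 7.5 = $12.8600.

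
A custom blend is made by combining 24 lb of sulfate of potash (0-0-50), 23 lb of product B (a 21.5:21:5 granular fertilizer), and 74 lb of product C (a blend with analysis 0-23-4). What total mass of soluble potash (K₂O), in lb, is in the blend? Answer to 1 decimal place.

16.1 lb K₂O

K₂O mass = 50%×24 + 5%×23 + 4%×74 = 16.11 lb.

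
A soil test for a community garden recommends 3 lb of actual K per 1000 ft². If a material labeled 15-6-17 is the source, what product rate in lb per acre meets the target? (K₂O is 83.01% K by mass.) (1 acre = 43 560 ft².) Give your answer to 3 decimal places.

926.040 lb of product per acre

As K₂O: 3 / 0.8301 = 3.61402 lb per 1000 ft².
Product per 1000 ft² = 3.61402 / 17% = 21.259 lb.
Convert to per acre: 21.259 × 43.56 = 926.0401 lb.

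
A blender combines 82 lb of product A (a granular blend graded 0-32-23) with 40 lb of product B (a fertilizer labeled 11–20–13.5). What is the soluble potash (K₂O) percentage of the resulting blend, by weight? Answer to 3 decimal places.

19.885% K₂O

Total mass = 82 + 40 = 122 lb.
K₂O mass = 23%×82 + 13.5%×40 = 24.26 lb.
% K₂O = 24.26 / 122 = 19.8852%.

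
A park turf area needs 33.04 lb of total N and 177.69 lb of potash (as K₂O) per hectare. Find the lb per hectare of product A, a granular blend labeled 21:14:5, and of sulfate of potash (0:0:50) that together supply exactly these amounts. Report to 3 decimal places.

Per-hectare balance (a = product A, b = sulfate of potash):
N: 0.21·a + 0·b = 33.04
K₂O: 0.05·a + 0.5·b = 177.69
From row1: a = (33.04 − 0·b) / 0.21.
Into row2: 0.05·(33.04 − 0·b)/0.21 + 0.5·b = 177.69 → b = 339.6467, a = 157.3333.

157.333 lb product A, 339.647 lb sulfate of potash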